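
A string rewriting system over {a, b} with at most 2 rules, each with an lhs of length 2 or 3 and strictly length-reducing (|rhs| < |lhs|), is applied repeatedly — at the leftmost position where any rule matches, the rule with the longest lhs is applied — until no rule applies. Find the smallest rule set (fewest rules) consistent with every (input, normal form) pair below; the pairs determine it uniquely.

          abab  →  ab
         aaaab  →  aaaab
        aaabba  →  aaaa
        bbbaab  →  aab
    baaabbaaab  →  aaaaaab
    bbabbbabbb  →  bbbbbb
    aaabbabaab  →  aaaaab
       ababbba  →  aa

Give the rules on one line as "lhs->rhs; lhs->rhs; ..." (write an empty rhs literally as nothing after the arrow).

ba->a; bab->b

  | abab => ab
  | aaaab
  | aaabba => aaaba => aaaa
  | bbbaab => bbaab => baab => aab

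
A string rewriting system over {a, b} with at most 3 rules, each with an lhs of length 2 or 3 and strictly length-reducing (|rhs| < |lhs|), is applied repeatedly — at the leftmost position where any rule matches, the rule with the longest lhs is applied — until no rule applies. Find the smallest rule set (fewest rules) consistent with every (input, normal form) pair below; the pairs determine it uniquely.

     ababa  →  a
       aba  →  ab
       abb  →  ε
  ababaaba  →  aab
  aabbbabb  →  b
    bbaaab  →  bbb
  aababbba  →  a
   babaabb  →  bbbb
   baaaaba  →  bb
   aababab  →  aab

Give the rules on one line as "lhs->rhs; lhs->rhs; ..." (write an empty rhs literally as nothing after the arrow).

abb->; ba->b

  | ababa => abba => a
  | aba => ab
  | abb => ε
  | ababaaba => abbaaba => aaba => aab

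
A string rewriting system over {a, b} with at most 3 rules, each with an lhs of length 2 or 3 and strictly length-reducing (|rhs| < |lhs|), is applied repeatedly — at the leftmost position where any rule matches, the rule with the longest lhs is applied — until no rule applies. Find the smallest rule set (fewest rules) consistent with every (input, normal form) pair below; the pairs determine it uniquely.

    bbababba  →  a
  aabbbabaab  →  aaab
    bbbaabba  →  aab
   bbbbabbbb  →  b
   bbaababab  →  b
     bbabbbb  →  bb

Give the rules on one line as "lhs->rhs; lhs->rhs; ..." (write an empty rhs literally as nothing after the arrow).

  | bbababba => bbabba => bbba => a
  | aabbbabaab => aaabaab => aaab
  | bbbaabba => aabba => aab
  | bbbbabbbb => babbbb => bbbb => b

aba->; ba->; bbb->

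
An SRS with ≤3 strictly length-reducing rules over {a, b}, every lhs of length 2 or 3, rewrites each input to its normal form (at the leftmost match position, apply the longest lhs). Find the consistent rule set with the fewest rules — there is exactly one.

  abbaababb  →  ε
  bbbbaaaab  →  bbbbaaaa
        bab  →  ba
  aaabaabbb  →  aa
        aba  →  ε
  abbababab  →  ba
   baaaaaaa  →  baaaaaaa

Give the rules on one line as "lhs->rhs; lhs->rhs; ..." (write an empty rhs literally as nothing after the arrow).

  | abbaababb => aababb => abb => ε
  | bbbbaaaab => bbbbaaaa
  | bab => ba
  | aaabaabbb => aaabbb => aab => aa

ab->a; aba->; abb->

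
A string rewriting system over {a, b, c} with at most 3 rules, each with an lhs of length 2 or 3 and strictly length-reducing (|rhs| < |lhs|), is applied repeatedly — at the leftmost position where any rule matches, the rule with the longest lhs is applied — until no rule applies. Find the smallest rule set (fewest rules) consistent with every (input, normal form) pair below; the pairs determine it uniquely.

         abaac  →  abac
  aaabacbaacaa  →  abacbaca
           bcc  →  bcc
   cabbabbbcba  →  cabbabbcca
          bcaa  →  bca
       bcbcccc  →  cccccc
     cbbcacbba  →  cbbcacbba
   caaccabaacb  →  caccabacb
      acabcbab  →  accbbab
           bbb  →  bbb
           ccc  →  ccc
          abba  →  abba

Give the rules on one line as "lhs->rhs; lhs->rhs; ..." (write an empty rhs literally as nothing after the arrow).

  | abaac => abac
  | aaabacbaacaa => aabacbaacaa => abacbaacaa => abacbacaa => abacbaca
  | bcc
  | cabbabbbcba => cabbabbcca

aa->a; abc->cb; bcb->cc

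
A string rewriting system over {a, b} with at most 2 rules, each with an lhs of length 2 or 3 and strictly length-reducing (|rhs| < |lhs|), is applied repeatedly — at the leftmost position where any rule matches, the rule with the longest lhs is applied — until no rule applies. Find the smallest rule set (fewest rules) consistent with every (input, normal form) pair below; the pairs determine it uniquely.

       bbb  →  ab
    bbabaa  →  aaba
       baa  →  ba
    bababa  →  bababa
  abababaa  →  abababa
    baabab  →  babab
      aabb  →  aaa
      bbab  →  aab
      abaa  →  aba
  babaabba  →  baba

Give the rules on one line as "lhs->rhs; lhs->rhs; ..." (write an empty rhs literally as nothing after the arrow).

  | bbb => ab
  | bbabaa => aabaa => aaba
  | baa => ba
  | bababa

baa->ba; bb->a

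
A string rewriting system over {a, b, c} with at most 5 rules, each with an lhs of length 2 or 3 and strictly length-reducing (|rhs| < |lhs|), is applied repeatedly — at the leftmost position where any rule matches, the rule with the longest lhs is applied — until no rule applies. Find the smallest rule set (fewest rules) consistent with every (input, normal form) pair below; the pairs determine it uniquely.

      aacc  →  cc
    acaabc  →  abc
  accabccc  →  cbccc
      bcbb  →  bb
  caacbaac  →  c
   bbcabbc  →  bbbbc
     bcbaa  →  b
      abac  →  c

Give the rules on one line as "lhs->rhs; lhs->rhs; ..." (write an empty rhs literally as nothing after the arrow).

  | aacc => acc => cc
  | acaabc => caabc => abc
  | accabccc => ccabccc => cbccc
  | bcbb => bb

ac->c; ba->; ca->; cbb->b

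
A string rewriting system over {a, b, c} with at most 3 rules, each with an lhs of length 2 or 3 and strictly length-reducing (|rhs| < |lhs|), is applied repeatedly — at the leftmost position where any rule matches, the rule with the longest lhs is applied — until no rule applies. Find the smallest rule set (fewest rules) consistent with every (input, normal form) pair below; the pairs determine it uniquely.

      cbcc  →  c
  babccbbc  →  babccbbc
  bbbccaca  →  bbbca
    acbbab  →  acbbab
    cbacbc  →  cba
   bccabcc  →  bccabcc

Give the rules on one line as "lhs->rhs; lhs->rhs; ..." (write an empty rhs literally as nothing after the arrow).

cac->; cbc->

  | cbcc => c
  | babccbbc
  | bbbccaca => bbbca
  | acbbab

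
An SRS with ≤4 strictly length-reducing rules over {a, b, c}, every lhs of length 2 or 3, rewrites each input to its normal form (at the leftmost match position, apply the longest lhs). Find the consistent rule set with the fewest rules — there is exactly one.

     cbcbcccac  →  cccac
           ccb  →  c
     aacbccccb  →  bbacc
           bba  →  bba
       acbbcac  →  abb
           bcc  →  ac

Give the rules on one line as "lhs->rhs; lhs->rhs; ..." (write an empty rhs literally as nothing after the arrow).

aac->bb; bc->a; cb->

  | cbcbcccac => cbcccac => cccac
  | ccb => c
  | aacbccccb => bbbccccb => bbacccb => bbacc
  | bba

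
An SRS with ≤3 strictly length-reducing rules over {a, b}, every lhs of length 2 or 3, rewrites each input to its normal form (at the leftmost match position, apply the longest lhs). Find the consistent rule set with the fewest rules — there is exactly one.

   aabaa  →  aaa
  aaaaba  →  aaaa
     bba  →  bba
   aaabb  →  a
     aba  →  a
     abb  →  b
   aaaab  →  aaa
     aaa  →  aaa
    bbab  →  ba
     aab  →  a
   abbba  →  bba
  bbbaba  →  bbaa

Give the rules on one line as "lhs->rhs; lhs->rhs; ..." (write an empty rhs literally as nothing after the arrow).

  | aabaa => aaa
  | aaaaba => aaaa
  | bba
  | aaabb => aab => a

ab->; bab->a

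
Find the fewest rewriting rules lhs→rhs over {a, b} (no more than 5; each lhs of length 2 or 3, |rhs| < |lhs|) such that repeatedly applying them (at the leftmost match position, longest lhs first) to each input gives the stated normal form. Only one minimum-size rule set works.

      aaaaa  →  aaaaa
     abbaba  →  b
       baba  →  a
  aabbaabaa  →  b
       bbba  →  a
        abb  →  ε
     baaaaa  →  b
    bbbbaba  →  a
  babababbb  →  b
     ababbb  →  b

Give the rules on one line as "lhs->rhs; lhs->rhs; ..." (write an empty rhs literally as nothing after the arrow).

ab->b; ba->b; bb->; bbb->

  | aaaaa
  | abbaba => bbaba => aba => ba => b
  | baba => bba => a
  | aabbaabaa => abbaabaa => bbaabaa => aabaa => abaa => baa => ba => b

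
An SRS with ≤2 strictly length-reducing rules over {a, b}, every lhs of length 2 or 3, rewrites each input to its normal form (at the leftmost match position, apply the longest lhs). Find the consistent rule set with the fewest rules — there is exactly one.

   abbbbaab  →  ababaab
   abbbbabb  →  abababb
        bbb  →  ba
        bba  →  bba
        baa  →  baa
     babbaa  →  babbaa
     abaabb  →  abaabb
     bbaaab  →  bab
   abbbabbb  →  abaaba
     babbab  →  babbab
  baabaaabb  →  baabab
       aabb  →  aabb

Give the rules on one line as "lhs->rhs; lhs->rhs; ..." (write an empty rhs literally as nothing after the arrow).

  | abbbbaab => ababaab
  | abbbbabb => abababb
  | bbb => ba
  | bba

aaa->b; bbb->ba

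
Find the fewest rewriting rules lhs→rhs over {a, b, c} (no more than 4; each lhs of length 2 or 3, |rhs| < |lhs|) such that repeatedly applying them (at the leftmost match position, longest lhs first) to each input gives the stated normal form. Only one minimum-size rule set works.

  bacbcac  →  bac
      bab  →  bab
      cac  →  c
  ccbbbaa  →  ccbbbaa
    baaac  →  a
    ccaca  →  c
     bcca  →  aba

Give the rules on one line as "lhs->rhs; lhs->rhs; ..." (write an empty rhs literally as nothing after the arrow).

aaa->cc; bc->; bcc->ab; ca->

  | bacbcac => bacac => bac
  | bab
  | cac => c
  | ccbbbaa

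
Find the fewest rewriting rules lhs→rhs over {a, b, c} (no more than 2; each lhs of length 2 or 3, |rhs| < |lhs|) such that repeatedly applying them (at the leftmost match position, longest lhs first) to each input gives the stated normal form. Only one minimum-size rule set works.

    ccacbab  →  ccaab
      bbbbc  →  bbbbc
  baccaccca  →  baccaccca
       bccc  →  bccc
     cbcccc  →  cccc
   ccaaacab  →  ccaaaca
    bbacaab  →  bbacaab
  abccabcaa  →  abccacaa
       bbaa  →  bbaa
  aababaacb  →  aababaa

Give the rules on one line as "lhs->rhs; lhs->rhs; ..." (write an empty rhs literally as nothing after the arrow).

cab->ca; cb->

  | ccacbab => ccaab
  | bbbbc
  | baccaccca
  | bccc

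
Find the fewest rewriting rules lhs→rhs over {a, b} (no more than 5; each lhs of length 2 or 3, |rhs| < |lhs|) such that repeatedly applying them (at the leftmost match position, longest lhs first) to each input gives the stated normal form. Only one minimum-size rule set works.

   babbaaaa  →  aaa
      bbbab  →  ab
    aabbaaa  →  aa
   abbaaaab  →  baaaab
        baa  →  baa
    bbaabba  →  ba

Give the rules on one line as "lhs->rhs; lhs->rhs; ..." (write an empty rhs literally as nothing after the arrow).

  | babbaaaa => bbaaaa => aaa
  | bbbab => ab
  | aabbaaa => abaaa => aa
  | abbaaaab => baaaab

aba->; abb->b; bba->; bbb->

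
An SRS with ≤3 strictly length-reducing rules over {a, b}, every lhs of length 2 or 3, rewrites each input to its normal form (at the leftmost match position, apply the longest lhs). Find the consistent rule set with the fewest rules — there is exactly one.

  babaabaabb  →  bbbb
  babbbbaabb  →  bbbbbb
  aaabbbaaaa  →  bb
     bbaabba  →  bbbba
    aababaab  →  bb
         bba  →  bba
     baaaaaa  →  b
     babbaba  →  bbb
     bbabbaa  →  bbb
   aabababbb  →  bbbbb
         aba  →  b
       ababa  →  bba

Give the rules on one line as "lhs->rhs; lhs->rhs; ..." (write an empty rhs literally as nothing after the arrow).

aa->; ab->; aba->b

  | babaabaabb => bbabaabb => bbbabb => bbbb
  | babbbbaabb => bbbbaabb => bbbbbb
  | aaabbbaaaa => abbbaaaa => bbaaaa => bbaa => bb
  | bbaabba => bbbba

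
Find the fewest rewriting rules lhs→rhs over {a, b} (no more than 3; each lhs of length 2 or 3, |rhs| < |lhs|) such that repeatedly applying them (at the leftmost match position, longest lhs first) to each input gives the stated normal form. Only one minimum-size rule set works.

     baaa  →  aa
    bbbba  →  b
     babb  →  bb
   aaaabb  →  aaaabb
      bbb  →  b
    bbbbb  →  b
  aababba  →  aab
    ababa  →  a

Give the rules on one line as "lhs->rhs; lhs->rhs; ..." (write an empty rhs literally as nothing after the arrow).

ba->; bbb->b

  | baaa => aa
  | bbbba => bba => b
  | babb => bb
  | aaaabb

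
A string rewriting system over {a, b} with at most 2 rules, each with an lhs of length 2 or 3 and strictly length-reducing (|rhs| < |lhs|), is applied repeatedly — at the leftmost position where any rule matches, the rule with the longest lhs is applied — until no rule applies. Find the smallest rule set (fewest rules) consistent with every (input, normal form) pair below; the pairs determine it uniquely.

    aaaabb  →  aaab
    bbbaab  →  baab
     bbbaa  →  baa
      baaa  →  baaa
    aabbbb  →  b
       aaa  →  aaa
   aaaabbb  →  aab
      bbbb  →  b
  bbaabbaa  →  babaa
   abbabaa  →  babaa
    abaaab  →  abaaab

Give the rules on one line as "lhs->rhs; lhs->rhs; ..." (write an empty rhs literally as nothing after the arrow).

  | aaaabb => aaab
  | bbbaab => bbaab => baab
  | bbbaa => bbaa => baa
  | baaa

abb->b; bb->b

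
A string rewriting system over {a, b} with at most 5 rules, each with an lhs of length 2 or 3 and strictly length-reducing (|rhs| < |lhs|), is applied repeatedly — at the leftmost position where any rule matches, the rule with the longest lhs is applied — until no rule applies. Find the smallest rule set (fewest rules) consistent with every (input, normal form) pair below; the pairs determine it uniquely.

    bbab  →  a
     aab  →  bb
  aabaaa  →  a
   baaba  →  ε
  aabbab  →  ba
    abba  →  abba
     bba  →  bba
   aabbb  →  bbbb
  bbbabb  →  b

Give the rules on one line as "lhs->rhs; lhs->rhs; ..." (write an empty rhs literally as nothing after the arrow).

  | bbab => baa => a
  | aab => bb
  | aabaaa => bbaaa => baa => a
  | baaba => aba => ε

aa->b; aba->; baa->a; bab->aa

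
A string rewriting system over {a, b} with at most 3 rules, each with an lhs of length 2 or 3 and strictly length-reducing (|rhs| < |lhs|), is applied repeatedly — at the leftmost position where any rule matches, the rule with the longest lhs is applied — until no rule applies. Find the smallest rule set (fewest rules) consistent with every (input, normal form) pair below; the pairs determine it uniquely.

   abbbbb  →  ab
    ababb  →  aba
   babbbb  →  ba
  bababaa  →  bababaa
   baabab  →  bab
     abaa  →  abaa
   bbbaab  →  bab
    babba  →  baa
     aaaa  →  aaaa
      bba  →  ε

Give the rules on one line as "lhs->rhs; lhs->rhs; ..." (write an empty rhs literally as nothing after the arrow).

  | abbbbb => abbb => ab
  | ababb => aba
  | babbbb => babb => ba
  | bababaa

aab->; abb->a; bba->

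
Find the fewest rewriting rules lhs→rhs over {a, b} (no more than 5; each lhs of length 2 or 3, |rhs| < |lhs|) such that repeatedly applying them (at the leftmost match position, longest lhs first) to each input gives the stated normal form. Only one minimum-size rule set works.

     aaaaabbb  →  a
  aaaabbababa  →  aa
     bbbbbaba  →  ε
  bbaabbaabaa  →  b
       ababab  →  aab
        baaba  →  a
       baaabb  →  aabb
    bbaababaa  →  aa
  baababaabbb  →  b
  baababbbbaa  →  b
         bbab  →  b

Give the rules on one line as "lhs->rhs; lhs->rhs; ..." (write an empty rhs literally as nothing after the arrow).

  | aaaaabbb => baabbb => abbb => a
  | aaaabbababa => babbababa => babababa => baababa => ababa => abaa => aa
  | bbbbbaba => bbaba => bbaa => ba => ε
  | bbaabbaabaa => babbaabaa => babaabaa => baaabaa => aabaa => aaa => b

aaa->b; ba->; bab->ba; bbb->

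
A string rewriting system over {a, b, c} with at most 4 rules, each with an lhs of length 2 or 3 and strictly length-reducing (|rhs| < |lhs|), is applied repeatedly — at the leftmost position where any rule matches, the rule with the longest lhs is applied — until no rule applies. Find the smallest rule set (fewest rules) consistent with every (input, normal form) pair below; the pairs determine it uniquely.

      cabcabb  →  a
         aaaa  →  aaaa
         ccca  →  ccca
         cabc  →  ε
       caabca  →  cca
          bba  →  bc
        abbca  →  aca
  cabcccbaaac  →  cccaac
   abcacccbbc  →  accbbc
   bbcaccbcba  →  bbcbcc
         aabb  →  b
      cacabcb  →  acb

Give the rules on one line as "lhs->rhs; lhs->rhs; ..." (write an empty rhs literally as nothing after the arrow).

aab->; ab->a; ba->c; cac->

  | cabcabb => cacabb => abb => ab => a
  | aaaa
  | ccca
  | cabc => cac => ε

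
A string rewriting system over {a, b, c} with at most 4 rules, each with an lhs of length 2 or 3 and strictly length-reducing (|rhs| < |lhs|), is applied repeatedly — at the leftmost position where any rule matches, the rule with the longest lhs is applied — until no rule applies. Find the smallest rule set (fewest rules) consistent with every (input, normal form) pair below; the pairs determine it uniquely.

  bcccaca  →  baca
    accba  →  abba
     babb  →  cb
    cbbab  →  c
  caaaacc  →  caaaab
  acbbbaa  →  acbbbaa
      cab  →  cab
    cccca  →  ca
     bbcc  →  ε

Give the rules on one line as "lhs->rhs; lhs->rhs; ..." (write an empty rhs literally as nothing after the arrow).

bab->c; bc->; cc->b

  | bcccaca => ccaca => baca
  | accba => abba
  | babb => cb
  | cbbab => cbc => c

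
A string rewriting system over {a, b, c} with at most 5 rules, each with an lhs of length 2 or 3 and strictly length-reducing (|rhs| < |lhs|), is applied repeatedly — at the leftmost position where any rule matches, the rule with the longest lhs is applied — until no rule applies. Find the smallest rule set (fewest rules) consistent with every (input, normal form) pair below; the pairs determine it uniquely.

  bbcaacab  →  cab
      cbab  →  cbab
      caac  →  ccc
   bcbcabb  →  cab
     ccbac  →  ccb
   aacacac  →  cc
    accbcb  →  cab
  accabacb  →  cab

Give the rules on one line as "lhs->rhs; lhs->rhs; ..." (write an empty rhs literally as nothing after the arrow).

aa->c; ac->; bb->b; bc->a

  | bbcaacab => bcaacab => aaacab => cacab => cab
  | cbab
  | caac => ccc
  | bcbcabb => abcabb => aaabb => cabb => cab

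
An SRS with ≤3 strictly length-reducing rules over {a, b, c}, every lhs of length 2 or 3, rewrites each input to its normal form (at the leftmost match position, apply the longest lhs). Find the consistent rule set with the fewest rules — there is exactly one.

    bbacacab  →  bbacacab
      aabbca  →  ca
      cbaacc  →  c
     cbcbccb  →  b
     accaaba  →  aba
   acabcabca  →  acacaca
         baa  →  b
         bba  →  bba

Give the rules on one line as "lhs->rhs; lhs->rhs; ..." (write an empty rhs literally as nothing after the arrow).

  | bbacacab
  | aabbca => bbca => bca => ca
  | cbaacc => cbcc => ccc => c
  | cbcbccb => ccbccb => bccb => ccb => b

aa->; bc->c; cc->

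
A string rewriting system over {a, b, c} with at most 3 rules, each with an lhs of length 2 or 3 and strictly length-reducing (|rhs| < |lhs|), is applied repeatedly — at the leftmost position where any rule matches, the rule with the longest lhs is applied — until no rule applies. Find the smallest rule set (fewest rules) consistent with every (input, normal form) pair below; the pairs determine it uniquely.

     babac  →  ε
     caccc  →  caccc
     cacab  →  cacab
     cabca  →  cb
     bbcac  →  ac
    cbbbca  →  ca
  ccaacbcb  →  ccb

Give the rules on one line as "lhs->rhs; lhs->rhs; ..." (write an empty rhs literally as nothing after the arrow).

  | babac => abac => aac => bc => ε
  | caccc
  | cacab
  | cabca => caa => cb

aa->b; ba->a; bc->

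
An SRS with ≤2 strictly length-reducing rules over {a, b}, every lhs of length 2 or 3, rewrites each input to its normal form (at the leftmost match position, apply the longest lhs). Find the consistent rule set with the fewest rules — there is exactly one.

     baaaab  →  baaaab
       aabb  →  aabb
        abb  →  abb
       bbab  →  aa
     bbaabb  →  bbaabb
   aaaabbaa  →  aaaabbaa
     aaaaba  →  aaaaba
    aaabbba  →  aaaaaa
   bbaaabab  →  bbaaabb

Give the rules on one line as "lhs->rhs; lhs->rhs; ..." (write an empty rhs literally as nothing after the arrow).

bab->bb; bbb->aa

  | baaaab
  | aabb
  | abb
  | bbab => bbb => aa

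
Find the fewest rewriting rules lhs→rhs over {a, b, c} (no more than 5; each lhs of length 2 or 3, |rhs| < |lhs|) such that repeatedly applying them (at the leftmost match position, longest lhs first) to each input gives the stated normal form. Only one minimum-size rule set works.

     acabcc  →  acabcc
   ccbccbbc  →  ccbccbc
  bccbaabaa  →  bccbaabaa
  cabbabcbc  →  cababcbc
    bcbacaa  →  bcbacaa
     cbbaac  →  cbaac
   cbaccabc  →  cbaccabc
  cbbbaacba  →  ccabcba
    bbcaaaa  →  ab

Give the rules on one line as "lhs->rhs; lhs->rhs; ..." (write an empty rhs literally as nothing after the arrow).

aaa->ab; bb->b; bbb->ca; bca->

  | acabcc
  | ccbccbbc => ccbccbc
  | bccbaabaa
  | cabbabcbc => cababcbc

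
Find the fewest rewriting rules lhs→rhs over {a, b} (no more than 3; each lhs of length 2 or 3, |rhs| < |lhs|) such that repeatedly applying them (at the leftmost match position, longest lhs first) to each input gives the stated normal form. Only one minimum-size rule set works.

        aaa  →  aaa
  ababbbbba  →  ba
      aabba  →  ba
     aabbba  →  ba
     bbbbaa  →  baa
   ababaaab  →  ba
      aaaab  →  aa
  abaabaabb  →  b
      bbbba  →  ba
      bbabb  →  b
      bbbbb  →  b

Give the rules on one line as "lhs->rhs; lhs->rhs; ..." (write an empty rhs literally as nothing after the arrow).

  | aaa
  | ababbbbba => babbbbba => bbbbbba => bbbbba => bbbba => bbba => bba => ba
  | aabba => ba
  | aabbba => bba => ba

aab->; ab->b; bb->b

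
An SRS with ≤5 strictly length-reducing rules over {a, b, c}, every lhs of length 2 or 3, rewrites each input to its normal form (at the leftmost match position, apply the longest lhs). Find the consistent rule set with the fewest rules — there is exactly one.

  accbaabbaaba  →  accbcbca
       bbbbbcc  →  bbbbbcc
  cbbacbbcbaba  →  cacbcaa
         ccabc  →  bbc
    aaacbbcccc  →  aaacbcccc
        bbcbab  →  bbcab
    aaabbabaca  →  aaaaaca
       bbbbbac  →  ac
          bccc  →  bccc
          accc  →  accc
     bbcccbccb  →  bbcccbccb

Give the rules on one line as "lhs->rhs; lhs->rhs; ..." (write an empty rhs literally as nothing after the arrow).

ba->a; baa->bc; cbb->cb; cca->b

  | accbaabbaaba => accbcbbaaba => accbcbaaba => accbcbcba => accbcbca
  | bbbbbcc
  | cbbacbbcbaba => cbacbbcbaba => cacbbcbaba => cacbcbaba => cacbcaba => cacbcaa
  | ccabc => bbc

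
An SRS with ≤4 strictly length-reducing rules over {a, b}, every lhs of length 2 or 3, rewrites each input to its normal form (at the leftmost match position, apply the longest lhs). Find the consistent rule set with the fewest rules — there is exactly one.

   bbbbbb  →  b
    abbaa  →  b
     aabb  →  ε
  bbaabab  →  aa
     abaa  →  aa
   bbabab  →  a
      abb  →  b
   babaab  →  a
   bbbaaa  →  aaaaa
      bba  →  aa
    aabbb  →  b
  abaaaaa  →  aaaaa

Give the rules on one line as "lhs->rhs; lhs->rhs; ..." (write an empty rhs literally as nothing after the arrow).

  | bbbbbb => aabbb => abb => b
  | abbaa => baa => b
  | aabb => ab => ε
  | bbaabab => aaabab => aaab => aa

ab->; baa->b; bb->a; bbb->aa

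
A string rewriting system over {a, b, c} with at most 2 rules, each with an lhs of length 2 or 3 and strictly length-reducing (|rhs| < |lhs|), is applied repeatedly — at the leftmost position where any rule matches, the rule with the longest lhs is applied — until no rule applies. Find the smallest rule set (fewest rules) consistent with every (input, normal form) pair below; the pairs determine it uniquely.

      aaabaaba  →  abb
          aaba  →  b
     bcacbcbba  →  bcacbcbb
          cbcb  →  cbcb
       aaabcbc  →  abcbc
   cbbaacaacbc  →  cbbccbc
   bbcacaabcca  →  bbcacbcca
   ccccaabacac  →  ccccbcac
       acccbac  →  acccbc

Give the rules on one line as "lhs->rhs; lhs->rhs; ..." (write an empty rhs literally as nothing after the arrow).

aa->; ba->b

  | aaabaaba => abaaba => ababa => abba => abb
  | aaba => ba => b
  | bcacbcbba => bcacbcbb
  | cbcb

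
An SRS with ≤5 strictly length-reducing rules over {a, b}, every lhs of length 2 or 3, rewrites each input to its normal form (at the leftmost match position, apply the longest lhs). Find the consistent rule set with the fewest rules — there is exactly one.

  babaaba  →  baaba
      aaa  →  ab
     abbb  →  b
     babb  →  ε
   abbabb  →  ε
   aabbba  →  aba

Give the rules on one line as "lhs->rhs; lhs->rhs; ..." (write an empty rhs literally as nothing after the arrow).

  | babaaba => baaba
  | aaa => ab
  | abbb => b
  | babb => bb => ε

aaa->ab; abb->; bab->b; bb->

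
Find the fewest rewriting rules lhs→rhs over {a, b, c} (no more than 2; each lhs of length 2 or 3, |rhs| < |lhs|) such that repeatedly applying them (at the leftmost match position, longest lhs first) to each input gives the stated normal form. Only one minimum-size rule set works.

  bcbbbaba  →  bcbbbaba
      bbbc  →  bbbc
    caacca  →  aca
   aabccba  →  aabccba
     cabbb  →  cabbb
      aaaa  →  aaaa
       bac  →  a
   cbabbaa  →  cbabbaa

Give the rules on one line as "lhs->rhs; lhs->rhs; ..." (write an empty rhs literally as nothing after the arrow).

bac->a; caa->ba

  | bcbbbaba
  | bbbc
  | caacca => bacca => aca
  | aabccba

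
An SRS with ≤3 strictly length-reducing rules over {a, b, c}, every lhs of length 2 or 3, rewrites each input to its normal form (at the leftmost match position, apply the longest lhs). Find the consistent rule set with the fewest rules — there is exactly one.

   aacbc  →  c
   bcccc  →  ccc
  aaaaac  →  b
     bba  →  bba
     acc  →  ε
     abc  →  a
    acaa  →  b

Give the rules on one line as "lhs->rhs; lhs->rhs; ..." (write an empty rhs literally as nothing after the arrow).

aa->; ac->b; bc->

  | aacbc => cbc => c
  | bcccc => ccc
  | aaaaac => aaac => ac => b
  | bba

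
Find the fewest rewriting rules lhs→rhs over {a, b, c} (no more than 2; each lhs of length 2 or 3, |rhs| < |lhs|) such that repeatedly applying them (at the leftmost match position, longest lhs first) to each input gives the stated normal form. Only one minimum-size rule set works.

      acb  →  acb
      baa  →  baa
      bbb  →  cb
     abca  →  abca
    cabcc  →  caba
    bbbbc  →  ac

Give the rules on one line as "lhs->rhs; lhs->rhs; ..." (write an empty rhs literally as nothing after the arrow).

  | acb
  | baa
  | bbb => cb
  | abca

bb->c; cc->a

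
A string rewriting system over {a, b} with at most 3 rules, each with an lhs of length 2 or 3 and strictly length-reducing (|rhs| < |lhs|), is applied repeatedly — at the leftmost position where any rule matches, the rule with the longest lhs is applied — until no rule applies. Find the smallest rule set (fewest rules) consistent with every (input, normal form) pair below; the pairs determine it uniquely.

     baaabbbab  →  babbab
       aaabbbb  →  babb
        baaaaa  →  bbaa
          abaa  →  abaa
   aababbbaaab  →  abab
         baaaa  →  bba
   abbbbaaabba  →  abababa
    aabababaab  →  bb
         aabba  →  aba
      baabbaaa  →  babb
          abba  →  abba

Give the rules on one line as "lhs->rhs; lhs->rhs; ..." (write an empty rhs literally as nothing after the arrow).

aaa->b; aab->a; bbb->ba

  | baaabbbab => bbbbbab => babbab
  | aaabbbb => bbbbb => babb
  | baaaaa => bbaa
  | abaa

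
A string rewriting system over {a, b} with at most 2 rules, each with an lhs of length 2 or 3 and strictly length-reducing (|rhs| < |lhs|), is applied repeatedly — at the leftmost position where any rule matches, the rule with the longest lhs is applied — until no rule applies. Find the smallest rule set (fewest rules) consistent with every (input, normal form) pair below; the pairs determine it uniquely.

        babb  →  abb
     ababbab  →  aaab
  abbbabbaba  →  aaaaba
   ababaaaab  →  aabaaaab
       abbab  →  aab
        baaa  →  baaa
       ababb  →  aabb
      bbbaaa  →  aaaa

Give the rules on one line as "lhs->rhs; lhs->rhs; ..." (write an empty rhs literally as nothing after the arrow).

  | babb => abb
  | ababbab => aabbab => aabab => aaab
  | abbbabbaba => aaabbaba => aaababa => aaaaba
  | ababaaaab => aabaaaab

bab->ab; bbb->a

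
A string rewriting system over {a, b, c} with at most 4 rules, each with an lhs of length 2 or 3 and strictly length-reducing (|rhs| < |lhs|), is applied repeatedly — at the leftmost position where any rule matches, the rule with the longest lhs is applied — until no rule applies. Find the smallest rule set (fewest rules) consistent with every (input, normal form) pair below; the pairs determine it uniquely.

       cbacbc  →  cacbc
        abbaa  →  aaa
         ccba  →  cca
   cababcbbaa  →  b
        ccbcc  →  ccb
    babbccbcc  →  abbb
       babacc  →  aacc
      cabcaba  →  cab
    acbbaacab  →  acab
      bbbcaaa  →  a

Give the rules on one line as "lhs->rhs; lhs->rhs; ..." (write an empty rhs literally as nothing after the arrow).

  | cbacbc => cacbc
  | abbaa => abaa => aaa
  | ccba => cca
  | cababcbbaa => caabcbbaa => bcbbaa => bcbaa => bcaa => b

ba->a; bcc->b; caa->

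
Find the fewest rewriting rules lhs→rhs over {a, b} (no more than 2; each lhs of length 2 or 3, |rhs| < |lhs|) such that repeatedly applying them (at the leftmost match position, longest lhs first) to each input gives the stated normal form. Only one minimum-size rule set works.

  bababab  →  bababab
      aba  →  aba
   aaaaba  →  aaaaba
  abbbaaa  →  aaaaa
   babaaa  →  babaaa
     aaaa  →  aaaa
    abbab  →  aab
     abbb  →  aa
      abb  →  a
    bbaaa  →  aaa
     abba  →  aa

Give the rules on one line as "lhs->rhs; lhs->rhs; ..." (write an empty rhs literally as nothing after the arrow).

bb->; bbb->a

  | bababab
  | aba
  | aaaaba
  | abbbaaa => aaaaa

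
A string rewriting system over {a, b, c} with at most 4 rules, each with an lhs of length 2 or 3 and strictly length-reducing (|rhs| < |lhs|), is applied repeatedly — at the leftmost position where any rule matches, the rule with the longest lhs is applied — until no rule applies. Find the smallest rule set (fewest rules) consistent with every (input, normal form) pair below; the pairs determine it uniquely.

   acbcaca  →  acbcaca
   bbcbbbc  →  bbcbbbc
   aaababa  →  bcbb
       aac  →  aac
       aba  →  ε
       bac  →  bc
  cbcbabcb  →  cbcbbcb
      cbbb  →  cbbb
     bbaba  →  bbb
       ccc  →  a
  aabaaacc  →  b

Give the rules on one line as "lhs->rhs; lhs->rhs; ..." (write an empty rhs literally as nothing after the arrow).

  | acbcaca
  | bbcbbbc
  | aaababa => bcbaba => bcbba => bcbb
  | aac

aaa->bc; aba->; ba->b; ccc->a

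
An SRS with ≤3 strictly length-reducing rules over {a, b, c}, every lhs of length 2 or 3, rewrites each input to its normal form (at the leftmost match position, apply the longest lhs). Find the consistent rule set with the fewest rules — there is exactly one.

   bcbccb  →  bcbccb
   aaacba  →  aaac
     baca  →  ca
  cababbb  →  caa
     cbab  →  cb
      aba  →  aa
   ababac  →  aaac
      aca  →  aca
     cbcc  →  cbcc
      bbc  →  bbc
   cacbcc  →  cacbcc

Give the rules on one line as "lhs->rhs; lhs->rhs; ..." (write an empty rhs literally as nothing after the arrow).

ab->a; ba->

  | bcbccb
  | aaacba => aaac
  | baca => ca
  | cababbb => caabbb => caabb => caab => caa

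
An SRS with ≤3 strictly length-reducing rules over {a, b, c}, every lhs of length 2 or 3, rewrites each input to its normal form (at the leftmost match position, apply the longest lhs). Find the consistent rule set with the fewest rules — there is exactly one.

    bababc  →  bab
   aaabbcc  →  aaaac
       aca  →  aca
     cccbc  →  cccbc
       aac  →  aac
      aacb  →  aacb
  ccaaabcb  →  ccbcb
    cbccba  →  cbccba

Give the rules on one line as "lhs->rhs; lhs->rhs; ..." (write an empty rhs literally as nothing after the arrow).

  | bababc => bab
  | aaabbcc => aaaac
  | aca
  | cccbc

abc->; bbc->a; cca->cc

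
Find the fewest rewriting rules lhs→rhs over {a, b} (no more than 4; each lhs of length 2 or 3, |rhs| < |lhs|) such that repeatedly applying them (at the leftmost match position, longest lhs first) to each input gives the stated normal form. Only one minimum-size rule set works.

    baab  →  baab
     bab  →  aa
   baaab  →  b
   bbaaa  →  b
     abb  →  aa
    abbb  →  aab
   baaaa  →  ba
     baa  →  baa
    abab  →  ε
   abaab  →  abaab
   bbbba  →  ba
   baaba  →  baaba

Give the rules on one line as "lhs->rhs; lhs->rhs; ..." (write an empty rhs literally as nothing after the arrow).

  | baab
  | bab => aa
  | baaab => bb => b
  | bbaaa => baaa => b

aaa->; abb->aa; bab->aa; bb->b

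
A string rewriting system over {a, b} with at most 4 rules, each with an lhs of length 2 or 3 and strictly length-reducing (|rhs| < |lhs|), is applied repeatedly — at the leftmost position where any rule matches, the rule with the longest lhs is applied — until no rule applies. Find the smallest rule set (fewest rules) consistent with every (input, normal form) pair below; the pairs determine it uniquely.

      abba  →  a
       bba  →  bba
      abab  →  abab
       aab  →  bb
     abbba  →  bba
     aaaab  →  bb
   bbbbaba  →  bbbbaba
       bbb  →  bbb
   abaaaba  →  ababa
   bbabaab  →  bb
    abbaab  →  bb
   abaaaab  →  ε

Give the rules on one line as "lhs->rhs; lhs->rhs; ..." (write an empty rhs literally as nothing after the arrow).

  | abba => aaa => a
  | bba
  | abab
  | aab => bb

aa->; aab->bb; abb->aa; baa->b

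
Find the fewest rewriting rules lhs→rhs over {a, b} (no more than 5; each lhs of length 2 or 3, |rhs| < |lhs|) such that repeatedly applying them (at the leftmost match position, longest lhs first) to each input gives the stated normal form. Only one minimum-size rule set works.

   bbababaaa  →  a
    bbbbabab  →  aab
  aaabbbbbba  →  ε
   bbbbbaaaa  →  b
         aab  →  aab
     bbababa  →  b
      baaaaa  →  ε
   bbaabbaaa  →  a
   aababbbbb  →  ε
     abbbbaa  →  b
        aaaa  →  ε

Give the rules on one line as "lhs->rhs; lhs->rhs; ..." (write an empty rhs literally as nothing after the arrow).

  | bbababaaa => ababaaa => aabaaa => aaaaa => baa => a
  | bbbbabab => bbabab => abab => aab
  | aaabbbbbba => bbbbbbba => bbbbba => bbba => ba => ε
  | bbbbbaaaa => bbbaaaa => baaaa => aaa => b

aaa->b; aba->aa; ba->; bb->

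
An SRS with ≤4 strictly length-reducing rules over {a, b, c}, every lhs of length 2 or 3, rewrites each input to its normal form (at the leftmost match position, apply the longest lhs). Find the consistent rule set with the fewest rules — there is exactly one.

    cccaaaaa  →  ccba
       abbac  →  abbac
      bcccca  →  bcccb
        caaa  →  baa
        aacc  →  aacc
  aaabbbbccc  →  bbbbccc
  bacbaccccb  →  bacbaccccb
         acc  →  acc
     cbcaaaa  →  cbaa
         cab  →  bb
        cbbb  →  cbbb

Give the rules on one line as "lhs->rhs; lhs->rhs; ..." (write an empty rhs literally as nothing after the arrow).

  | cccaaaaa => ccbaaaa => ccba
  | abbac
  | bcccca => bcccb
  | caaa => baa

aaa->; bca->c; ca->b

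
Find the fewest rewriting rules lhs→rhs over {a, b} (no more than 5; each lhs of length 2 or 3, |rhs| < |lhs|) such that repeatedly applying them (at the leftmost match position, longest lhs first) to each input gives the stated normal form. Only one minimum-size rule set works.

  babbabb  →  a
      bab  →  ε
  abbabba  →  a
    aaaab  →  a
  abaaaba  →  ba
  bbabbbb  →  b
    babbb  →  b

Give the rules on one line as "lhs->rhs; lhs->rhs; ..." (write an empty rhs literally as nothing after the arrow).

aa->b; ab->b; bb->; bbb->a

  | babbabb => bbbabb => aabb => bbb => a
  | bab => bb => ε
  | abbabba => bbabba => abba => bba => a
  | aaaab => baab => bbb => a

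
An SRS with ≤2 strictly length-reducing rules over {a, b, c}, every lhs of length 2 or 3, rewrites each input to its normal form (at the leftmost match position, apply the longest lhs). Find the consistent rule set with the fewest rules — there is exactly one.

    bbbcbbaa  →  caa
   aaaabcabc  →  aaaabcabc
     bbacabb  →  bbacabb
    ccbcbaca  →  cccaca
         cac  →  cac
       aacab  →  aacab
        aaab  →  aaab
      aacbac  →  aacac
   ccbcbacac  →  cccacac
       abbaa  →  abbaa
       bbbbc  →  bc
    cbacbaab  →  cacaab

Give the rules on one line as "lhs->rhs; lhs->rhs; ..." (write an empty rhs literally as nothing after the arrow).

bbb->; cb->c

  | bbbcbbaa => cbbaa => cbaa => caa
  | aaaabcabc
  | bbacabb
  | ccbcbaca => cccbaca => cccaca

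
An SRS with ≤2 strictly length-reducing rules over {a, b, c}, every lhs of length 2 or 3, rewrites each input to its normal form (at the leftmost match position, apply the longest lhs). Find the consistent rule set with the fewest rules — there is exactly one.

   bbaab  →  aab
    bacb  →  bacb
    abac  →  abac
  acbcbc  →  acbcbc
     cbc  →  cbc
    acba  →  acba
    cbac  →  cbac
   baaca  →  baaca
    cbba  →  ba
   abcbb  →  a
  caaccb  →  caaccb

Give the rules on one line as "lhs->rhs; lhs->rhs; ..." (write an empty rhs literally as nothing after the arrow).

  | bbaab => aab
  | bacb
  | abac
  | acbcbc

bb->; cbb->b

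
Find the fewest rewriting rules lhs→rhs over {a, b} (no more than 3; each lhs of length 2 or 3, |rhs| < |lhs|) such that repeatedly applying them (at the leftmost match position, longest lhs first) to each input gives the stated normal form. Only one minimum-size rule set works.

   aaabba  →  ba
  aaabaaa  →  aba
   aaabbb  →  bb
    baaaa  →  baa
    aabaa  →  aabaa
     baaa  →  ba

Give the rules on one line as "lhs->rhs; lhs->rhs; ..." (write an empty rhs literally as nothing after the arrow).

  | aaabba => abba => ba
  | aaabaaa => abaaa => aba
  | aaabbb => abbb => bb
  | baaaa => baa

aaa->a; abb->b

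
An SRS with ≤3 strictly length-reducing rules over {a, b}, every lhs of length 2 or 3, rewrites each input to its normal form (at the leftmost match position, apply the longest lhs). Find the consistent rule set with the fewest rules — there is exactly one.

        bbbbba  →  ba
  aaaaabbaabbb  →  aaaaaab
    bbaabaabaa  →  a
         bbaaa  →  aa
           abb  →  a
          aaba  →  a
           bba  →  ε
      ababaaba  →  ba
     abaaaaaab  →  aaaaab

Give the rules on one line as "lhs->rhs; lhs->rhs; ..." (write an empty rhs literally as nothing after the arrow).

aba->; bb->; bba->

  | bbbbba => bbba => ba
  | aaaaabbaabbb => aaaaaabbb => aaaaaab
  | bbaabaabaa => abaabaa => abaa => a
  | bbaaa => aa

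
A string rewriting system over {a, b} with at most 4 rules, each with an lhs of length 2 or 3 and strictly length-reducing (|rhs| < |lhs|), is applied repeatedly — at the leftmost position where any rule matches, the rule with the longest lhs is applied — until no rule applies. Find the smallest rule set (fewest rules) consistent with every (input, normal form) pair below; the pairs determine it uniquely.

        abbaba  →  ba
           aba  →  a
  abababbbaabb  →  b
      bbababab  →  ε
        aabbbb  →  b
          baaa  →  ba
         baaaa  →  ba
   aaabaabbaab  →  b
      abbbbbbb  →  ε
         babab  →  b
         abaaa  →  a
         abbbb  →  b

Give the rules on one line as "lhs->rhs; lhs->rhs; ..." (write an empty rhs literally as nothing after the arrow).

  | abbaba => baba => ba
  | aba => a
  | abababbbaabb => ababbbaabb => abbbaabb => bbaabb => aabb => abb => b
  | bbababab => ababab => abab => ab => ε

aa->a; ab->; bb->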